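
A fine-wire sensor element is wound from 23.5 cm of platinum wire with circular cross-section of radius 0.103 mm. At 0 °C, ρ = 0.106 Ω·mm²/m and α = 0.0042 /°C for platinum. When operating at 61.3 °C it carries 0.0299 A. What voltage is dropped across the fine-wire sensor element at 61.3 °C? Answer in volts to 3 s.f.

ρ = 0.106 Ω·mm²/m = 1.06×10^-7 Ω·m
A = πr² = π(1.0300e-04 m)² = 3.333e-08 m²
R₍0₎ = ρL/A = (1.06×10^-7)(0.235)/(3.333e-08) = 0.7474 Ω
R₍61.3₎ = R₍0₎(1 + αΔT) = 0.7474 × (1 + 0.0042×61.3) = 0.9398 Ω
V = IR = 0.0299 × 0.9398 = 0.0281 V

0.0281 V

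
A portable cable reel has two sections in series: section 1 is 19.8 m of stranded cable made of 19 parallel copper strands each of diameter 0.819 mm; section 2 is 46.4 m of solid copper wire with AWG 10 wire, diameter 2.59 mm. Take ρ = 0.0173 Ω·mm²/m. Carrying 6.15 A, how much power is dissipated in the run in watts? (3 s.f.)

7.06 W

ρ = 0.0173 Ω·mm²/m = 1.73×10^-8 Ω·m
Section 1: A_strand = π(4.0950e-04)² = 5.268e-07 m²; R₁ = ρL/(N·A_s) = (1.73×10^-8)(19.8)/(19×5.268e-07) = 0.03422 Ω
Section 2: A = π(2.59/2 mm)² = π(1.2950e-03 m)² = 5.269e-06 m²
R₂ = (1.73×10^-8)(46.4)/(5.269e-06) = 0.1524 Ω
R = R₁ + R₂ = 0.1866 Ω
P = I²R = (6.15)² × 0.1866 = 7.06 W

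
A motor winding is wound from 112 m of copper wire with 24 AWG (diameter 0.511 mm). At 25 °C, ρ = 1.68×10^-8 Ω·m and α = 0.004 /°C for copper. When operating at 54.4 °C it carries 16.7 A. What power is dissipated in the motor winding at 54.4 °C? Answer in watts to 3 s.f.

A = π(0.511/2 mm)² = π(2.5550e-04 m)² = 2.051e-07 m²
R₍25₎ = ρL/A = (1.68×10^-8)(112)/(2.051e-07) = 9.175 Ω
R₍54.4₎ = R₍25₎(1 + αΔT) = 9.175 × (1 + 0.004×29.4) = 10.25 Ω
P = I²R = (16.7)² × 10.25 = 2860 W

2860 W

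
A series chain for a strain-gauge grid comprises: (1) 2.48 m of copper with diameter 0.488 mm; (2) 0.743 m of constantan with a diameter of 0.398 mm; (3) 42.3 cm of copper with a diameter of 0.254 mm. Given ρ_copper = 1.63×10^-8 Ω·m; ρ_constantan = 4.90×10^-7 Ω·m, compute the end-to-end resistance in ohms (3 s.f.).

Seg 1: A = π(d/2)² = π(2.4400e-04 m)² = 1.870e-07 m²
R_1 = (1.63×10^-8)(2.48)/(1.870e-07) = 0.2161 Ω
Seg 2: A = π(d/2)² = π(1.9900e-04 m)² = 1.244e-07 m²
R_2 = (4.90×10^-7)(0.743)/(1.244e-07) = 2.926 Ω
Seg 3: A = π(d/2)² = π(1.2700e-04 m)² = 5.067e-08 m²
R_3 = (1.63×10^-8)(0.423)/(5.067e-08) = 0.1361 Ω
R_total = R_1 + R_2 + R_3 = 3.28 Ω

3.28 Ω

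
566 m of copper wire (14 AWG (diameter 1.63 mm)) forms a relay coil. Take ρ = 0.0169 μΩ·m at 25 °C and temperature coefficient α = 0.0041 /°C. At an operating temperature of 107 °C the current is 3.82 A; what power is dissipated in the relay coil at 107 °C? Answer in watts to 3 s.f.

ρ = 0.0169 μΩ·m = 1.69×10^-8 Ω·m
A = π(1.63/2 mm)² = π(8.1500e-04 m)² = 2.087e-06 m²
R₍25₎ = ρL/A = (1.69×10^-8)(566)/(2.087e-06) = 4.584 Ω
R₍107₎ = R₍25₎(1 + αΔT) = 4.584 × (1 + 0.0041×82) = 6.125 Ω
P = I²R = (3.82)² × 6.125 = 89.4 W

89.4 W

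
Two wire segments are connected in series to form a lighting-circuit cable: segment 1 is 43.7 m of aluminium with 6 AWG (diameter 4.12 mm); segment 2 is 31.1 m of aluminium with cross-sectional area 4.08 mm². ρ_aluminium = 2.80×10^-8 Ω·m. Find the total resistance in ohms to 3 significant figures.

Segment 1: A = π(4.12/2 mm)² = π(2.0600e-03 m)² = 1.333e-05 m²
R₁ = ρL/A = (2.80×10^-8)(43.7)/(1.333e-05) = 0.09178 Ω
Segment 2: A = 4.08 mm² = 4.080e-06 m²
R₂ = (2.80×10^-8)(31.1)/(4.080e-06) = 0.2134 Ω
R = R₁ + R₂ = 0.305 Ω

0.305 Ω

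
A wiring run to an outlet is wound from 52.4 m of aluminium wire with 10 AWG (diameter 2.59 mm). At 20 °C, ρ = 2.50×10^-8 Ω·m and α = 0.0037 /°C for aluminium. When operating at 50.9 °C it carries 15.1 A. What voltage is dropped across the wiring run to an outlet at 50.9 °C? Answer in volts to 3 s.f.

A = π(2.59/2 mm)² = π(1.2950e-03 m)² = 5.269e-06 m²
R₍20₎ = ρL/A = (2.50×10^-8)(52.4)/(5.269e-06) = 0.2486 Ω
R₍50.9₎ = R₍20₎(1 + αΔT) = 0.2486 × (1 + 0.0037×30.9) = 0.2771 Ω
V = IR = 15.1 × 0.2771 = 4.18 V

4.18 V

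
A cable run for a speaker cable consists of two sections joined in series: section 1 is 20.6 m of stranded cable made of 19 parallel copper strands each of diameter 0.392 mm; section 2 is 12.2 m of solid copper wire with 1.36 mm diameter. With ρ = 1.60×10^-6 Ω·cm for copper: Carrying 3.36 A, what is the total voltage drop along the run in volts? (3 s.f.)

0.934 V

ρ = 1.60×10^-6 Ω·cm = 1.60×10^-8 Ω·m
Section 1: A_strand = π(1.9600e-04)² = 1.207e-07 m²; R₁ = ρL/(N·A_s) = (1.60×10^-8)(20.6)/(19×1.207e-07) = 0.1437 Ω
Section 2: A = π(d/2)² = π(6.8000e-04 m)² = 1.453e-06 m²
R₂ = (1.60×10^-8)(12.2)/(1.453e-06) = 0.1344 Ω
R = R₁ + R₂ = 0.2781 Ω
V = IR = 3.36 × 0.2781 = 0.934 V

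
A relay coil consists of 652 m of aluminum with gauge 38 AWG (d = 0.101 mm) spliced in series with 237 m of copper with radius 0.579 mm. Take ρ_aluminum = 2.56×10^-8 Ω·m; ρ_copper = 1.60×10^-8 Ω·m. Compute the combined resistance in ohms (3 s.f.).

2090 Ω

Segment 1: A = π(0.101/2 mm)² = π(5.0500e-05 m)² = 8.012e-09 m²
R₁ = ρL/A = (2.56×10^-8)(652)/(8.012e-09) = 2083 Ω
Segment 2: A = πr² = π(5.7900e-04 m)² = 1.053e-06 m²
R₂ = (1.60×10^-8)(237)/(1.053e-06) = 3.6 Ω
R = R₁ + R₂ = 2090 Ω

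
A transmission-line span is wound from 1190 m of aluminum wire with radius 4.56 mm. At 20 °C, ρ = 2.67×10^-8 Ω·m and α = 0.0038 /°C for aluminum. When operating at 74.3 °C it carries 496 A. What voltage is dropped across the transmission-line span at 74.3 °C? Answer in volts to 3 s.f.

A = πr² = π(4.5600e-03 m)² = 6.533e-05 m²
R₍20₎ = ρL/A = (2.67×10^-8)(1190)/(6.533e-05) = 0.4864 Ω
R₍74.3₎ = R₍20₎(1 + αΔT) = 0.4864 × (1 + 0.0038×54.3) = 0.5867 Ω
V = IR = 496 × 0.5867 = 291 V

291 V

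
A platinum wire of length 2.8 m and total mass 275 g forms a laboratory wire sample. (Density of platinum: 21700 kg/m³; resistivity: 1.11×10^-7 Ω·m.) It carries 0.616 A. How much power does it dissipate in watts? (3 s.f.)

A = m/(density·L) = 0.275/(21700×2.8) = 4.5260e-06 m²
R = ρL/A = (1.11×10^-7)(2.8)/(4.5260e-06) = 0.06867 Ω
P = I²R = (0.616)² × 0.06867 = 0.0261 W

0.0261 W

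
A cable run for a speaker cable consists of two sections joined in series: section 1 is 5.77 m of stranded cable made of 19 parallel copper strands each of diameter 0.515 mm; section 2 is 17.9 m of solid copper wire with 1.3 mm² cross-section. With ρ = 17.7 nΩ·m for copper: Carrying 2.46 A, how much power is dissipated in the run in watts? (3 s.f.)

ρ = 17.7 nΩ·m = 1.77×10^-8 Ω·m
Section 1: A_strand = π(2.5750e-04)² = 2.083e-07 m²; R₁ = ρL/(N·A_s) = (1.77×10^-8)(5.77)/(19×2.083e-07) = 0.0258 Ω
Section 2: A = 1.3 mm² = 1.300e-06 m²
R₂ = (1.77×10^-8)(17.9)/(1.300e-06) = 0.2437 Ω
R = R₁ + R₂ = 0.2695 Ω
P = I²R = (2.46)² × 0.2695 = 1.63 W

1.63 W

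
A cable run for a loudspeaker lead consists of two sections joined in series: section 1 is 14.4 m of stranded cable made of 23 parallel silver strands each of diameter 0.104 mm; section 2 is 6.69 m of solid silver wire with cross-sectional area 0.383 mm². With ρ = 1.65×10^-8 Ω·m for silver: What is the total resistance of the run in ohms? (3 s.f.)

1.50 Ω

Section 1: A_strand = π(5.2000e-05)² = 8.495e-09 m²; R₁ = ρL/(N·A_s) = (1.65×10^-8)(14.4)/(23×8.495e-09) = 1.216 Ω
Section 2: A = 0.383 mm² = 3.830e-07 m²
R₂ = (1.65×10^-8)(6.69)/(3.830e-07) = 0.2882 Ω
R = R₁ + R₂ = 1.50 Ω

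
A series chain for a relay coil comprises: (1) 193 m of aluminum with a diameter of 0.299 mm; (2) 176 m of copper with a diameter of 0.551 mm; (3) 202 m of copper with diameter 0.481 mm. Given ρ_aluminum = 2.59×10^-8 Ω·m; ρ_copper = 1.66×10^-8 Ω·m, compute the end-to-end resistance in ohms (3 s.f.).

102 Ω

Seg 1: A = π(d/2)² = π(1.4950e-04 m)² = 7.022e-08 m²
R_1 = (2.59×10^-8)(193)/(7.022e-08) = 71.19 Ω
Seg 2: A = π(d/2)² = π(2.7550e-04 m)² = 2.384e-07 m²
R_2 = (1.66×10^-8)(176)/(2.384e-07) = 12.25 Ω
Seg 3: A = π(d/2)² = π(2.4050e-04 m)² = 1.817e-07 m²
R_3 = (1.66×10^-8)(202)/(1.817e-07) = 18.45 Ω
R_total = R_1 + R_2 + R_3 = 102 Ω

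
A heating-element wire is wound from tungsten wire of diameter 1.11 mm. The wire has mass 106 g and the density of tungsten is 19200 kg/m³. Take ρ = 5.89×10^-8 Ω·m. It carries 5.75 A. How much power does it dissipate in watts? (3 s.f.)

11.5 W

A = π(d/2)² = π(5.5500e-04 m)² = 9.6769e-07 m²
L = m/(density·A) = 0.106/(19200×9.6769e-07) = 5.705 m
R = ρL/A = (5.89×10^-8)(5.705)/(9.6769e-07) = 0.3473 Ω
P = I²R = (5.75)² × 0.3473 = 11.5 W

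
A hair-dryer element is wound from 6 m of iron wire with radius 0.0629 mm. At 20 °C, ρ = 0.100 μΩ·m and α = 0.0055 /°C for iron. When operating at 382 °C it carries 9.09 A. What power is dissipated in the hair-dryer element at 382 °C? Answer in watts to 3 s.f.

ρ = 0.100 μΩ·m = 1.00×10^-7 Ω·m
A = πr² = π(6.2900e-05 m)² = 1.243e-08 m²
R₍20₎ = ρL/A = (1.00×10^-7)(6)/(1.243e-08) = 48.27 Ω
R₍382₎ = R₍20₎(1 + αΔT) = 48.27 × (1 + 0.0055×362) = 144.4 Ω
P = I²R = (9.09)² × 144.4 = 11900 W

11900 W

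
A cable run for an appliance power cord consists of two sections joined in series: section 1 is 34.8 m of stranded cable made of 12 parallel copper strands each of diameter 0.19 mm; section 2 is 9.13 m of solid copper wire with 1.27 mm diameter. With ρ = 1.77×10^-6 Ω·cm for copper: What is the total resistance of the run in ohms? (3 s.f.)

1.94 Ω

ρ = 1.77×10^-6 Ω·cm = 1.77×10^-8 Ω·m
Section 1: A_strand = π(9.5000e-05)² = 2.835e-08 m²; R₁ = ρL/(N·A_s) = (1.77×10^-8)(34.8)/(12×2.835e-08) = 1.81 Ω
Section 2: A = π(d/2)² = π(6.3500e-04 m)² = 1.267e-06 m²
R₂ = (1.77×10^-8)(9.13)/(1.267e-06) = 0.1276 Ω
R = R₁ + R₂ = 1.94 Ω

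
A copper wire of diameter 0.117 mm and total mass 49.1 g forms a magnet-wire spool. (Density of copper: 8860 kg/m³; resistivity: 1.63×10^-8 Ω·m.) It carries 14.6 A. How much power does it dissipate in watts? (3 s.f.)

1.67×10^5 W

A = π(d/2)² = π(5.8500e-05 m)² = 1.0751e-08 m²
L = m/(density·A) = 0.0491/(8860×1.0751e-08) = 515.4 m
R = ρL/A = (1.63×10^-8)(515.4)/(1.0751e-08) = 781.5 Ω
P = I²R = (14.6)² × 781.5 = 1.67×10^5 W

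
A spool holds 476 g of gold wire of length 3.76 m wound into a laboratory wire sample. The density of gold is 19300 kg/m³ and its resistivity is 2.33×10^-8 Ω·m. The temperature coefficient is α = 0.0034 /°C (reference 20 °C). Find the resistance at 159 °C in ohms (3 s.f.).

0.0197 Ω

A = m/(density·L) = 0.476/(19300×3.76) = 6.5594e-06 m²
R = ρL/A = (2.33×10^-8)(3.76)/(6.5594e-06) = 0.01336 Ω
R(159 °C) = 0.01336 × (1 + 0.0034×139) = 0.0197 Ω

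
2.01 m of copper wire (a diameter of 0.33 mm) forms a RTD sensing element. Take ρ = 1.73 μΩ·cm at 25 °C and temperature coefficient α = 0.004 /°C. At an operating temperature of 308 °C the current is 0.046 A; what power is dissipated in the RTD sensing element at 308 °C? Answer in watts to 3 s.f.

ρ = 1.73 μΩ·cm = 1.73×10^-8 Ω·m
A = π(d/2)² = π(1.6500e-04 m)² = 8.553e-08 m²
R₍25₎ = ρL/A = (1.73×10^-8)(2.01)/(8.553e-08) = 0.4066 Ω
R₍308₎ = R₍25₎(1 + αΔT) = 0.4066 × (1 + 0.004×283) = 0.8668 Ω
P = I²R = (0.046)² × 0.8668 = 0.00183 W

0.00183 W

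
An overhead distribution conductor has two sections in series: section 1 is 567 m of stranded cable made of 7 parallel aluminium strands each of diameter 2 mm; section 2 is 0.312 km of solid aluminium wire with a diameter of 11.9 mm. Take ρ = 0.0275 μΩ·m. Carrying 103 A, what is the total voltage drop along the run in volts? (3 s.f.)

ρ = 0.0275 μΩ·m = 2.75×10^-8 Ω·m
Section 1: A_strand = π(1.0000e-03)² = 3.142e-06 m²; R₁ = ρL/(N·A_s) = (2.75×10^-8)(567)/(7×3.142e-06) = 0.709 Ω
Section 2: A = π(d/2)² = π(5.9500e-03 m)² = 1.112e-04 m²
R₂ = (2.75×10^-8)(312)/(1.112e-04) = 0.07714 Ω
R = R₁ + R₂ = 0.7862 Ω
V = IR = 103 × 0.7862 = 81.0 V

81.0 V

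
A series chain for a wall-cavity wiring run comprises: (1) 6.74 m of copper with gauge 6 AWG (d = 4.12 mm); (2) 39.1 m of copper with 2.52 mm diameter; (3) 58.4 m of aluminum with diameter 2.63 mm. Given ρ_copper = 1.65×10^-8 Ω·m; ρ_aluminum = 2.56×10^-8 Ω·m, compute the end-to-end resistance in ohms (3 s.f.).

0.413 Ω

Seg 1: A = π(4.12/2 mm)² = π(2.0600e-03 m)² = 1.333e-05 m²
R_1 = (1.65×10^-8)(6.74)/(1.333e-05) = 0.008342 Ω
Seg 2: A = π(d/2)² = π(1.2600e-03 m)² = 4.988e-06 m²
R_2 = (1.65×10^-8)(39.1)/(4.988e-06) = 0.1294 Ω
Seg 3: A = π(d/2)² = π(1.3150e-03 m)² = 5.433e-06 m²
R_3 = (2.56×10^-8)(58.4)/(5.433e-06) = 0.2752 Ω
R_total = R_1 + R_2 + R_3 = 0.413 Ω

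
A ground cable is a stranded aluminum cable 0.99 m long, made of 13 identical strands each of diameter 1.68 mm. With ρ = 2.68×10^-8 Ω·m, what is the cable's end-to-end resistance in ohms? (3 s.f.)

A_strand = π(8.4000e-04 m)² = 2.217e-06 m²
R_strand = ρL/A = (2.68×10^-8)(0.99)/(2.217e-06) = 0.01197 Ω
R_total = R_strand/N = 0.01197/13 = 9.21×10^-4 Ω

9.21×10^-4 Ω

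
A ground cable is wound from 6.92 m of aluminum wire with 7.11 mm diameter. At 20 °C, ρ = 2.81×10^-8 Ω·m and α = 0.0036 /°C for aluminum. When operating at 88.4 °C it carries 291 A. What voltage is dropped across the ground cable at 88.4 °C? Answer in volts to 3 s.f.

1.78 V

A = π(d/2)² = π(3.5550e-03 m)² = 3.970e-05 m²
R₍20₎ = ρL/A = (2.81×10^-8)(6.92)/(3.970e-05) = 0.004898 Ω
R₍88.4₎ = R₍20₎(1 + αΔT) = 0.004898 × (1 + 0.0036×68.4) = 0.006104 Ω
V = IR = 291 × 0.006104 = 1.78 V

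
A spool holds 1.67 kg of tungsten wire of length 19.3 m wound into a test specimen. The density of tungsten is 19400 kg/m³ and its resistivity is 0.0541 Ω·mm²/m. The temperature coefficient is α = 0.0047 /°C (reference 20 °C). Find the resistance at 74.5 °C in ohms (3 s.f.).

0.294 Ω

ρ = 0.0541 Ω·mm²/m = 5.41×10^-8 Ω·m
A = m/(density·L) = 1.67/(19400×19.3) = 4.4602e-06 m²
R = ρL/A = (5.41×10^-8)(19.3)/(4.4602e-06) = 0.2341 Ω
R(74.5 °C) = 0.2341 × (1 + 0.0047×54.5) = 0.294 Ω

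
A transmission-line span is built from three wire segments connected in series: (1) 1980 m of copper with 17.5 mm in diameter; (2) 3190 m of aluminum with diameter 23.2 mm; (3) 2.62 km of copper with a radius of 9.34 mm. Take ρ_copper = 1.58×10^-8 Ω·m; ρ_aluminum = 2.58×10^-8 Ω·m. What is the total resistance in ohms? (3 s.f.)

Seg 1: A = π(d/2)² = π(8.7500e-03 m)² = 2.405e-04 m²
R_1 = (1.58×10^-8)(1980)/(2.405e-04) = 0.1301 Ω
Seg 2: A = π(d/2)² = π(1.1600e-02 m)² = 4.227e-04 m²
R_2 = (2.58×10^-8)(3190)/(4.227e-04) = 0.1947 Ω
Seg 3: A = πr² = π(9.3400e-03 m)² = 2.741e-04 m²
R_3 = (1.58×10^-8)(2620)/(2.741e-04) = 0.151 Ω
R_total = R_1 + R_2 + R_3 = 0.476 Ω

0.476 Ω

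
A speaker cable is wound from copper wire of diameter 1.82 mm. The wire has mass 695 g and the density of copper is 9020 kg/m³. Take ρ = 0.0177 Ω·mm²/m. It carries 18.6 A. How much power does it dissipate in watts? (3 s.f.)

ρ = 0.0177 Ω·mm²/m = 1.77×10^-8 Ω·m
A = π(d/2)² = π(9.1000e-04 m)² = 2.6016e-06 m²
L = m/(density·A) = 0.695/(9020×2.6016e-06) = 29.62 m
R = ρL/A = (1.77×10^-8)(29.62)/(2.6016e-06) = 0.2015 Ω
P = I²R = (18.6)² × 0.2015 = 69.7 W

69.7 W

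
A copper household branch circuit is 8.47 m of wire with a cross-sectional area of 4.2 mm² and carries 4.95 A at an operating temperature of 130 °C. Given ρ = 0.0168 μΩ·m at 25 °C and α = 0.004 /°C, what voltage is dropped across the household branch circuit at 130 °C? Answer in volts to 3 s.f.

ρ = 0.0168 μΩ·m = 1.68×10^-8 Ω·m
A = 4.2 mm² = 4.200e-06 m²
R₍25₎ = ρL/A = (1.68×10^-8)(8.47)/(4.200e-06) = 0.03388 Ω
R₍130₎ = R₍25₎(1 + αΔT) = 0.03388 × (1 + 0.004×105) = 0.04811 Ω
V = IR = 4.95 × 0.04811 = 0.238 V

0.238 V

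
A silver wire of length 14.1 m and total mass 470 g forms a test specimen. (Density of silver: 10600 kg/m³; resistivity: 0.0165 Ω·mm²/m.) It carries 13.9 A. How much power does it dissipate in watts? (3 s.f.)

ρ = 0.0165 Ω·mm²/m = 1.65×10^-8 Ω·m
A = m/(density·L) = 0.47/(10600×14.1) = 3.1447e-06 m²
R = ρL/A = (1.65×10^-8)(14.1)/(3.1447e-06) = 0.07398 Ω
P = I²R = (13.9)² × 0.07398 = 14.3 W

14.3 W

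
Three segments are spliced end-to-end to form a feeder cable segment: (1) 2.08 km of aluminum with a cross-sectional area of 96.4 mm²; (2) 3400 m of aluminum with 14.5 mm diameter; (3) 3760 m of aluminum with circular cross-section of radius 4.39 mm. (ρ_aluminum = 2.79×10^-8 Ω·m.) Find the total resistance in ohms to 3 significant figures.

Seg 1: A = 96.4 mm² = 9.640e-05 m²
R_1 = (2.79×10^-8)(2080)/(9.640e-05) = 0.602 Ω
Seg 2: A = π(d/2)² = π(7.2500e-03 m)² = 1.651e-04 m²
R_2 = (2.79×10^-8)(3400)/(1.651e-04) = 0.5745 Ω
Seg 3: A = πr² = π(4.3900e-03 m)² = 6.055e-05 m²
R_3 = (2.79×10^-8)(3760)/(6.055e-05) = 1.733 Ω
R_total = R_1 + R_2 + R_3 = 2.91 Ω

2.91 Ω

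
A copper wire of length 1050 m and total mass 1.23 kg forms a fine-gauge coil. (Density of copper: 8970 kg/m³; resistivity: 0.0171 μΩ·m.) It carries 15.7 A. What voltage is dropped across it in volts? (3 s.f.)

ρ = 0.0171 μΩ·m = 1.71×10^-8 Ω·m
A = m/(density·L) = 1.23/(8970×1050) = 1.3059e-07 m²
R = ρL/A = (1.71×10^-8)(1050)/(1.3059e-07) = 137.5 Ω
V = IR = 15.7 × 137.5 = 2160 V

2160 V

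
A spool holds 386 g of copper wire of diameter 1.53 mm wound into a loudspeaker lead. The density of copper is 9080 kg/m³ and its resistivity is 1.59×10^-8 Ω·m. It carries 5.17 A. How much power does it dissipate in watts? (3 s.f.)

5.34 W

A = π(d/2)² = π(7.6500e-04 m)² = 1.8385e-06 m²
L = m/(density·A) = 0.386/(9080×1.8385e-06) = 23.12 m
R = ρL/A = (1.59×10^-8)(23.12)/(1.8385e-06) = 0.2 Ω
P = I²R = (5.17)² × 0.2 = 5.34 W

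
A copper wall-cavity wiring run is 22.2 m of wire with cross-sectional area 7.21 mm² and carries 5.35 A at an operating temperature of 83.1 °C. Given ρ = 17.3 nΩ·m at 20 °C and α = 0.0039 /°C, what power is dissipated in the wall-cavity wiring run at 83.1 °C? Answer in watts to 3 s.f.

1.90 W

ρ = 17.3 nΩ·m = 1.73×10^-8 Ω·m
A = 7.21 mm² = 7.210e-06 m²
R₍20₎ = ρL/A = (1.73×10^-8)(22.2)/(7.210e-06) = 0.05327 Ω
R₍83.1₎ = R₍20₎(1 + αΔT) = 0.05327 × (1 + 0.0039×63.1) = 0.06638 Ω
P = I²R = (5.35)² × 0.06638 = 1.90 W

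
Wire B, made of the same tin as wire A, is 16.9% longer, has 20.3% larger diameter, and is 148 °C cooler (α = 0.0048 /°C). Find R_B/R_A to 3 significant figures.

R ∝ ρL/d² with ρ ∝ (1+αΔT), so R_B/R_A = (1 + 16.9/100) × (1 + 20.3/100)⁻² × (1 − 0.0048×148)
= 1.169 × 0.691 × 0.2896 = 0.234

0.234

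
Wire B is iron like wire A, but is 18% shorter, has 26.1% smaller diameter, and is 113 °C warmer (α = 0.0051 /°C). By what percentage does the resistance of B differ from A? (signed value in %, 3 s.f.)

R ∝ ρL/d² with ρ ∝ (1+αΔT), so R_B/R_A = (1 − 18/100) × (1 − 26.1/100)⁻² × (1 + 0.0051×113)
= 0.82 × 1.831 × 1.576 = 2.367
(R_B − R_A)/R_A = 2.367 − 1 = 137%

137%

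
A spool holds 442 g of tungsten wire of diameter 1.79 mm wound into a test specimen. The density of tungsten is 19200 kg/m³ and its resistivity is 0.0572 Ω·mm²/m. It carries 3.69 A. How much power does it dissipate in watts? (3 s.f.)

ρ = 0.0572 Ω·mm²/m = 5.72×10^-8 Ω·m
A = π(d/2)² = π(8.9500e-04 m)² = 2.5165e-06 m²
L = m/(density·A) = 0.442/(19200×2.5165e-06) = 9.148 m
R = ρL/A = (5.72×10^-8)(9.148)/(2.5165e-06) = 0.2079 Ω
P = I²R = (3.69)² × 0.2079 = 2.83 W

2.83 W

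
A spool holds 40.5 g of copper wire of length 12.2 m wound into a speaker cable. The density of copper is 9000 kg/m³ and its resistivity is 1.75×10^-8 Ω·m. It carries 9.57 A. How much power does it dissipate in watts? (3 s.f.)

53.0 W

A = m/(density·L) = 0.0405/(9000×12.2) = 3.6885e-07 m²
R = ρL/A = (1.75×10^-8)(12.2)/(3.6885e-07) = 0.5788 Ω
P = I²R = (9.57)² × 0.5788 = 53.0 W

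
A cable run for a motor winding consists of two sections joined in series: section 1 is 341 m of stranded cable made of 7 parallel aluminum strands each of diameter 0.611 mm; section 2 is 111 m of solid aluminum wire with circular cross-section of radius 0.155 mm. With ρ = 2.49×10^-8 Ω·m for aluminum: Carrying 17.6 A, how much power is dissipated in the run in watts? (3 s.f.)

12600 W

Section 1: A_strand = π(3.0550e-04)² = 2.932e-07 m²; R₁ = ρL/(N·A_s) = (2.49×10^-8)(341)/(7×2.932e-07) = 4.137 Ω
Section 2: A = πr² = π(1.5500e-04 m)² = 7.548e-08 m²
R₂ = (2.49×10^-8)(111)/(7.548e-08) = 36.62 Ω
R = R₁ + R₂ = 40.76 Ω
P = I²R = (17.6)² × 40.76 = 12600 W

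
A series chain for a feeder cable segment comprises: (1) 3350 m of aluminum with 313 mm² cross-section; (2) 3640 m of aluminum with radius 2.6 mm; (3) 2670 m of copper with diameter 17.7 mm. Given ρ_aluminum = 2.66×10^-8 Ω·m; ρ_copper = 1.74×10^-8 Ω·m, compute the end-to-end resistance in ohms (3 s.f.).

5.03 Ω

Seg 1: A = 313 mm² = 3.130e-04 m²
R_1 = (2.66×10^-8)(3350)/(3.130e-04) = 0.2847 Ω
Seg 2: A = πr² = π(2.6000e-03 m)² = 2.124e-05 m²
R_2 = (2.66×10^-8)(3640)/(2.124e-05) = 4.559 Ω
Seg 3: A = π(d/2)² = π(8.8500e-03 m)² = 2.461e-04 m²
R_3 = (1.74×10^-8)(2670)/(2.461e-04) = 0.1888 Ω
R_total = R_1 + R_2 + R_3 = 5.03 Ω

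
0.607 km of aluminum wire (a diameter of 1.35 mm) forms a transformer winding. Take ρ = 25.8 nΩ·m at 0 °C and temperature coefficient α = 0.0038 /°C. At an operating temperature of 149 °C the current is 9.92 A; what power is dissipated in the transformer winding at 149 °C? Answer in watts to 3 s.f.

ρ = 25.8 nΩ·m = 2.58×10^-8 Ω·m
A = π(d/2)² = π(6.7500e-04 m)² = 1.431e-06 m²
R₍0₎ = ρL/A = (2.58×10^-8)(607)/(1.431e-06) = 10.94 Ω
R₍149₎ = R₍0₎(1 + αΔT) = 10.94 × (1 + 0.0038×149) = 17.14 Ω
P = I²R = (9.92)² × 17.14 = 1690 W

1690 W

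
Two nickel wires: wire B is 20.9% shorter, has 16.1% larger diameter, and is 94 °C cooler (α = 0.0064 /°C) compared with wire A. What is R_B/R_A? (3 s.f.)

R ∝ ρL/d² with ρ ∝ (1+αΔT), so R_B/R_A = (1 − 20.9/100) × (1 + 16.1/100)⁻² × (1 − 0.0064×94)
= 0.791 × 0.7419 × 0.3984 = 0.234

0.234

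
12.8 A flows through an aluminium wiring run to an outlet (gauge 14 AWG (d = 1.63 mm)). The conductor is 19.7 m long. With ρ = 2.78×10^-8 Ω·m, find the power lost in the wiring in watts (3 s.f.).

43.0 W

A = π(1.63/2 mm)² = π(8.1500e-04 m)² = 2.087e-06 m²
R = ρL/A = (2.78×10^-8)(19.7)/(2.087e-06) = 0.2624 Ω
P = I²R = (12.8)² × 0.2624 = 43.0 W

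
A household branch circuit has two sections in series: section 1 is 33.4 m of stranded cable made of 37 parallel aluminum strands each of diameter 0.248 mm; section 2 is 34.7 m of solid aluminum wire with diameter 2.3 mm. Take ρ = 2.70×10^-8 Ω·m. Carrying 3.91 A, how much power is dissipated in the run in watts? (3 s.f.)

Section 1: A_strand = π(1.2400e-04)² = 4.831e-08 m²; R₁ = ρL/(N·A_s) = (2.70×10^-8)(33.4)/(37×4.831e-08) = 0.5046 Ω
Section 2: A = π(d/2)² = π(1.1500e-03 m)² = 4.155e-06 m²
R₂ = (2.70×10^-8)(34.7)/(4.155e-06) = 0.2255 Ω
R = R₁ + R₂ = 0.7301 Ω
P = I²R = (3.91)² × 0.7301 = 11.2 W

11.2 W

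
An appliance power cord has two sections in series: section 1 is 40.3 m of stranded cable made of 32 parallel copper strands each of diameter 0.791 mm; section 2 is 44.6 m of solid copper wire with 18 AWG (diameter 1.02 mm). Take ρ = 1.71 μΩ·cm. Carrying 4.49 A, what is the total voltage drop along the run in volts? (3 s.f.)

ρ = 1.71 μΩ·cm = 1.71×10^-8 Ω·m
Section 1: A_strand = π(3.9550e-04)² = 4.914e-07 m²; R₁ = ρL/(N·A_s) = (1.71×10^-8)(40.3)/(32×4.914e-07) = 0.04382 Ω
Section 2: A = π(1.02/2 mm)² = π(5.1000e-04 m)² = 8.171e-07 m²
R₂ = (1.71×10^-8)(44.6)/(8.171e-07) = 0.9333 Ω
R = R₁ + R₂ = 0.9772 Ω
V = IR = 4.49 × 0.9772 = 4.39 V

4.39 V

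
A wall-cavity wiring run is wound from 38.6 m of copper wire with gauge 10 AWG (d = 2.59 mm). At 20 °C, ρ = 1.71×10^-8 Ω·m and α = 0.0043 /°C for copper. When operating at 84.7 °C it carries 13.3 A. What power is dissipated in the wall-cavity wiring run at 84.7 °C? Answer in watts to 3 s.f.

A = π(2.59/2 mm)² = π(1.2950e-03 m)² = 5.269e-06 m²
R₍20₎ = ρL/A = (1.71×10^-8)(38.6)/(5.269e-06) = 0.1253 Ω
R₍84.7₎ = R₍20₎(1 + αΔT) = 0.1253 × (1 + 0.0043×64.7) = 0.1601 Ω
P = I²R = (13.3)² × 0.1601 = 28.3 W

28.3 W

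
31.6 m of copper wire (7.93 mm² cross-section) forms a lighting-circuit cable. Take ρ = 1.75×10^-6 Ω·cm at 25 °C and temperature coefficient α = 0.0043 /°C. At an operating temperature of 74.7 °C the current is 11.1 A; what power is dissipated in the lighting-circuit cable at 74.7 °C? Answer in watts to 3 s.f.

ρ = 1.75×10^-6 Ω·cm = 1.75×10^-8 Ω·m
A = 7.93 mm² = 7.930e-06 m²
R₍25₎ = ρL/A = (1.75×10^-8)(31.6)/(7.930e-06) = 0.06974 Ω
R₍74.7₎ = R₍25₎(1 + αΔT) = 0.06974 × (1 + 0.0043×49.7) = 0.08464 Ω
P = I²R = (11.1)² × 0.08464 = 10.4 W

10.4 W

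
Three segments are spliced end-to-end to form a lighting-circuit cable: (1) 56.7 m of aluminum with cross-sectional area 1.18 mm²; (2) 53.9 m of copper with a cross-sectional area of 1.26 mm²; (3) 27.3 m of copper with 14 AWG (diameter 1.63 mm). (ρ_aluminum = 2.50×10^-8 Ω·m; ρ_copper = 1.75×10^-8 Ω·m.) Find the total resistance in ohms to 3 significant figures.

2.18 Ω

Seg 1: A = 1.18 mm² = 1.180e-06 m²
R_1 = (2.50×10^-8)(56.7)/(1.180e-06) = 1.201 Ω
Seg 2: A = 1.26 mm² = 1.260e-06 m²
R_2 = (1.75×10^-8)(53.9)/(1.260e-06) = 0.7486 Ω
Seg 3: A = π(1.63/2 mm)² = π(8.1500e-04 m)² = 2.087e-06 m²
R_3 = (1.75×10^-8)(27.3)/(2.087e-06) = 0.2289 Ω
R_total = R_1 + R_2 + R_3 = 2.18 Ω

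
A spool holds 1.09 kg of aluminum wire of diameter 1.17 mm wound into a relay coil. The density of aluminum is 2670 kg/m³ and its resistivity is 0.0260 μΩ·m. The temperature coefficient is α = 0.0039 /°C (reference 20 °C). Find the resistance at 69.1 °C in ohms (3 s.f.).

ρ = 0.0260 μΩ·m = 2.60×10^-8 Ω·m
A = π(d/2)² = π(5.8500e-04 m)² = 1.0751e-06 m²
L = m/(density·A) = 1.09/(2670×1.0751e-06) = 379.7 m
R = ρL/A = (2.60×10^-8)(379.7)/(1.0751e-06) = 9.183 Ω
R(69.1 °C) = 9.183 × (1 + 0.0039×49.1) = 10.9 Ω

10.9 Ω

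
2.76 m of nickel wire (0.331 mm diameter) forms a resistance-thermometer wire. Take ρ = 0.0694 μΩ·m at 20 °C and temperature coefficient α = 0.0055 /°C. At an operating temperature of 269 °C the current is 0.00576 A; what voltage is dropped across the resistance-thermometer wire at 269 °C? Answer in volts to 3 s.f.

0.0304 V

ρ = 0.0694 μΩ·m = 6.94×10^-8 Ω·m
A = π(d/2)² = π(1.6550e-04 m)² = 8.605e-08 m²
R₍20₎ = ρL/A = (6.94×10^-8)(2.76)/(8.605e-08) = 2.226 Ω
R₍269₎ = R₍20₎(1 + αΔT) = 2.226 × (1 + 0.0055×249) = 5.274 Ω
V = IR = 0.00576 × 5.274 = 0.0304 V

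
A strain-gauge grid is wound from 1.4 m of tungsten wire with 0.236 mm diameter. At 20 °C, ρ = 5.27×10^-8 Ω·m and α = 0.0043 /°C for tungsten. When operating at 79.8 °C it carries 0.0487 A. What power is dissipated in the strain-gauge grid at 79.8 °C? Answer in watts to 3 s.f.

0.00503 W

A = π(d/2)² = π(1.1800e-04 m)² = 4.374e-08 m²
R₍20₎ = ρL/A = (5.27×10^-8)(1.4)/(4.374e-08) = 1.687 Ω
R₍79.8₎ = R₍20₎(1 + αΔT) = 1.687 × (1 + 0.0043×59.8) = 2.12 Ω
P = I²R = (0.0487)² × 2.12 = 0.00503 W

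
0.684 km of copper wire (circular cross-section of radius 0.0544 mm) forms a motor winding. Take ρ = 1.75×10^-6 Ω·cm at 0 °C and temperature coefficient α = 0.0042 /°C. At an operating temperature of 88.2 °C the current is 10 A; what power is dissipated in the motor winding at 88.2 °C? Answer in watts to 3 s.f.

1.76×10^5 W

ρ = 1.75×10^-6 Ω·cm = 1.75×10^-8 Ω·m
A = πr² = π(5.4400e-05 m)² = 9.297e-09 m²
R₍0₎ = ρL/A = (1.75×10^-8)(684)/(9.297e-09) = 1287 Ω
R₍88.2₎ = R₍0₎(1 + αΔT) = 1287 × (1 + 0.0042×88.2) = 1764 Ω
P = I²R = (10)² × 1764 = 1.76×10^5 W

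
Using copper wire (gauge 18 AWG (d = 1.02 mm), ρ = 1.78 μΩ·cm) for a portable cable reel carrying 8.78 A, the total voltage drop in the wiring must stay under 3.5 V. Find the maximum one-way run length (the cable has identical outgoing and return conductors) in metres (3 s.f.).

ρ = 1.78 μΩ·cm = 1.78×10^-8 Ω·m
A = π(1.02/2 mm)² = π(5.1000e-04 m)² = 8.171e-07 m²
L_max = V_max·A/(2·ρI) = (3.5)(8.171e-07)/(2×1.78×10^-8×8.78) = 9.15 m

9.15 m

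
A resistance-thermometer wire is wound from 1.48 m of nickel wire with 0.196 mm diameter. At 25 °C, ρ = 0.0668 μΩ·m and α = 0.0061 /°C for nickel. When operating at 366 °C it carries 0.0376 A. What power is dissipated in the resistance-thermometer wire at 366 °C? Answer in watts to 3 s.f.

ρ = 0.0668 μΩ·m = 6.68×10^-8 Ω·m
A = π(d/2)² = π(9.8000e-05 m)² = 3.017e-08 m²
R₍25₎ = ρL/A = (6.68×10^-8)(1.48)/(3.017e-08) = 3.277 Ω
R₍366₎ = R₍25₎(1 + αΔT) = 3.277 × (1 + 0.0061×341) = 10.09 Ω
P = I²R = (0.0376)² × 10.09 = 0.0143 W

0.0143 W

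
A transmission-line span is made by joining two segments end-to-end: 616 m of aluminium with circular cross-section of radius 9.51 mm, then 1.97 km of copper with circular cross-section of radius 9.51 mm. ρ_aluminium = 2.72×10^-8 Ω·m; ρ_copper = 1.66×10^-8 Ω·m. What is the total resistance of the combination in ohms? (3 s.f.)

Segment 1: A = πr² = π(9.5100e-03 m)² = 2.841e-04 m²
R₁ = ρL/A = (2.72×10^-8)(616)/(2.841e-04) = 0.05897 Ω
R₂ = (1.66×10^-8)(1970)/(2.841e-04) = 0.1151 Ω
R = R₁ + R₂ = 0.174 Ω

0.174 Ω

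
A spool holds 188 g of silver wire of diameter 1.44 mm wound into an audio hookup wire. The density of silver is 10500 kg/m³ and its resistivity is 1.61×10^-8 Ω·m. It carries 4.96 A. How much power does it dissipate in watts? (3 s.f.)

2.67 W

A = π(d/2)² = π(7.2000e-04 m)² = 1.6286e-06 m²
L = m/(density·A) = 0.188/(10500×1.6286e-06) = 10.99 m
R = ρL/A = (1.61×10^-8)(10.99)/(1.6286e-06) = 0.1087 Ω
P = I²R = (4.96)² × 0.1087 = 2.67 W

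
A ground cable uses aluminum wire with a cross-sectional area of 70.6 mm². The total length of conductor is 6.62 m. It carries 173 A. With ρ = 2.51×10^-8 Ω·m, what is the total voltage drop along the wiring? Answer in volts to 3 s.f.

0.407 V

A = 70.6 mm² = 7.060e-05 m²
R = ρL/A = (2.51×10^-8)(6.62)/(7.060e-05) = 0.002354 Ω
V = IR = 173 × 0.002354 = 0.407 V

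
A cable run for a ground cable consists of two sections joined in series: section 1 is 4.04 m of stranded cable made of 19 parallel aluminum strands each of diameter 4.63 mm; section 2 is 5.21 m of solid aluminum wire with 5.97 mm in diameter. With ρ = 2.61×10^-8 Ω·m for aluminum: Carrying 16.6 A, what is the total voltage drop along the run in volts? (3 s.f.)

0.0861 V

Section 1: A_strand = π(2.3150e-03)² = 1.684e-05 m²; R₁ = ρL/(N·A_s) = (2.61×10^-8)(4.04)/(19×1.684e-05) = 3.296×10^-4 Ω
Section 2: A = π(d/2)² = π(2.9850e-03 m)² = 2.799e-05 m²
R₂ = (2.61×10^-8)(5.21)/(2.799e-05) = 0.004858 Ω
R = R₁ + R₂ = 0.005187 Ω
V = IR = 16.6 × 0.005187 = 0.0861 V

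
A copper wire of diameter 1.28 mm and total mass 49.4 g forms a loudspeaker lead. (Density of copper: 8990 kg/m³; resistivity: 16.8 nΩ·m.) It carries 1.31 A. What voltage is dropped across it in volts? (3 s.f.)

ρ = 16.8 nΩ·m = 1.68×10^-8 Ω·m
A = π(d/2)² = π(6.4000e-04 m)² = 1.2868e-06 m²
L = m/(density·A) = 0.0494/(8990×1.2868e-06) = 4.27 m
R = ρL/A = (1.68×10^-8)(4.27)/(1.2868e-06) = 0.05575 Ω
V = IR = 1.31 × 0.05575 = 0.0730 V

0.0730 V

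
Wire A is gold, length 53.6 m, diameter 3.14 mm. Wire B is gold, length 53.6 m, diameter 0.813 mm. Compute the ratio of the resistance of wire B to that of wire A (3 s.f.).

14.9

R ∝ ρL/d², so R_B/R_A = (d_A/d_B)²
= (3.14/0.813)² = 14.9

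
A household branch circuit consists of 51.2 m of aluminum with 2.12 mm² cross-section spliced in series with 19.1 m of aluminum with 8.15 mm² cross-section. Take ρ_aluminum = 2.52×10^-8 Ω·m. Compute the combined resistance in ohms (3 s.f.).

Segment 1: A = 2.12 mm² = 2.120e-06 m²
R₁ = ρL/A = (2.52×10^-8)(51.2)/(2.120e-06) = 0.6086 Ω
Segment 2: A = 8.15 mm² = 8.150e-06 m²
R₂ = (2.52×10^-8)(19.1)/(8.150e-06) = 0.05906 Ω
R = R₁ + R₂ = 0.668 Ω

0.668 Ω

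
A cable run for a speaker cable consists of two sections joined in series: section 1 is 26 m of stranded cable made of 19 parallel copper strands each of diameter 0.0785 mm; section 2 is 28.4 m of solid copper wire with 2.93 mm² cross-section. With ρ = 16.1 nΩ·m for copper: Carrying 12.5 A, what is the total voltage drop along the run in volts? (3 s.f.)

ρ = 16.1 nΩ·m = 1.61×10^-8 Ω·m
Section 1: A_strand = π(3.9250e-05)² = 4.840e-09 m²; R₁ = ρL/(N·A_s) = (1.61×10^-8)(26)/(19×4.840e-09) = 4.552 Ω
Section 2: A = 2.93 mm² = 2.930e-06 m²
R₂ = (1.61×10^-8)(28.4)/(2.930e-06) = 0.1561 Ω
R = R₁ + R₂ = 4.708 Ω
V = IR = 12.5 × 4.708 = 58.9 V

58.9 V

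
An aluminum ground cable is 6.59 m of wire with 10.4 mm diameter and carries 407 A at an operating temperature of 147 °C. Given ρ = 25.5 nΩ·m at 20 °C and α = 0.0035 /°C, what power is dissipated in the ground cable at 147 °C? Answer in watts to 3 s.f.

473 W

ρ = 25.5 nΩ·m = 2.55×10^-8 Ω·m
A = π(d/2)² = π(5.2000e-03 m)² = 8.495e-05 m²
R₍20₎ = ρL/A = (2.55×10^-8)(6.59)/(8.495e-05) = 0.001978 Ω
R₍147₎ = R₍20₎(1 + αΔT) = 0.001978 × (1 + 0.0035×127) = 0.002858 Ω
P = I²R = (407)² × 0.002858 = 473 W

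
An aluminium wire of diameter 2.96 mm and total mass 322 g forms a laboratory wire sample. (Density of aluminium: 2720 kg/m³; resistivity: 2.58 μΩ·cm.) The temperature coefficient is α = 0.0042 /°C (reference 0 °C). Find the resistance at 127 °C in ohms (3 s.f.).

0.0989 Ω

ρ = 2.58 μΩ·cm = 2.58×10^-8 Ω·m
A = π(d/2)² = π(1.4800e-03 m)² = 6.8813e-06 m²
L = m/(density·A) = 0.322/(2720×6.8813e-06) = 17.2 m
R = ρL/A = (2.58×10^-8)(17.2)/(6.8813e-06) = 0.0645 Ω
R(127 °C) = 0.0645 × (1 + 0.0042×127) = 0.0989 Ω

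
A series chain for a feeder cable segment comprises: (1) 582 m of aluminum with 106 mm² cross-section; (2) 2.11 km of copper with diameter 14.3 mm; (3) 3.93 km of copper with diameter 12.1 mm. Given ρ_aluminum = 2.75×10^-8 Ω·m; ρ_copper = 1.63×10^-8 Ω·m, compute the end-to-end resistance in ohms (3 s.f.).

Seg 1: A = 106 mm² = 1.060e-04 m²
R_1 = (2.75×10^-8)(582)/(1.060e-04) = 0.151 Ω
Seg 2: A = π(d/2)² = π(7.1500e-03 m)² = 1.606e-04 m²
R_2 = (1.63×10^-8)(2110)/(1.606e-04) = 0.2141 Ω
Seg 3: A = π(d/2)² = π(6.0500e-03 m)² = 1.150e-04 m²
R_3 = (1.63×10^-8)(3930)/(1.150e-04) = 0.5571 Ω
R_total = R_1 + R_2 + R_3 = 0.922 Ω

0.922 Ω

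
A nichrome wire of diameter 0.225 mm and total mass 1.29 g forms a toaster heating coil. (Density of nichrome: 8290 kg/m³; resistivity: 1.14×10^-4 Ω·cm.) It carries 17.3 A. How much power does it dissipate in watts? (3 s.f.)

33600 W

ρ = 1.14×10^-4 Ω·cm = 1.14×10^-6 Ω·m
A = π(d/2)² = π(1.1250e-04 m)² = 3.9761e-08 m²
L = m/(density·A) = 0.00129/(8290×3.9761e-08) = 3.914 m
R = ρL/A = (1.14×10^-6)(3.914)/(3.9761e-08) = 112.2 Ω
P = I²R = (17.3)² × 112.2 = 33600 W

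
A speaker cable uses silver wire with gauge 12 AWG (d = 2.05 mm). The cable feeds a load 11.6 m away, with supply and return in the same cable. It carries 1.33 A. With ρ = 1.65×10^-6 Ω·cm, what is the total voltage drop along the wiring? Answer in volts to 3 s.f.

ρ = 1.65×10^-6 Ω·cm = 1.65×10^-8 Ω·m
A = π(2.05/2 mm)² = π(1.0250e-03 m)² = 3.301e-06 m²
Total conductor length (both ways) L = 2 × 11.6 = 23.2 m
R = ρL/A = (1.65×10^-8)(23.2)/(3.301e-06) = 0.116 Ω
V = IR = 1.33 × 0.116 = 0.154 V

0.154 V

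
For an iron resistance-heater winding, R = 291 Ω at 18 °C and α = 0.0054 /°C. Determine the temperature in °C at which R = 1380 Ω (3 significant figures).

R = R₀(1 + α(T − T₀)) ⇒ T = T₀ + (R/R₀ − 1)/α
T = 18 + (1380/291 − 1)/0.0054 = 18 + (3.742)/0.0054 = 711 °C

711 °C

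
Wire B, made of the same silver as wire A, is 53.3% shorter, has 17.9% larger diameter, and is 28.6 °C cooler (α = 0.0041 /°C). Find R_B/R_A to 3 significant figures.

0.297

R ∝ ρL/d² with ρ ∝ (1+αΔT), so R_B/R_A = (1 − 53.3/100) × (1 + 17.9/100)⁻² × (1 − 0.0041×28.6)
= 0.467 × 0.7194 × 0.8827 = 0.297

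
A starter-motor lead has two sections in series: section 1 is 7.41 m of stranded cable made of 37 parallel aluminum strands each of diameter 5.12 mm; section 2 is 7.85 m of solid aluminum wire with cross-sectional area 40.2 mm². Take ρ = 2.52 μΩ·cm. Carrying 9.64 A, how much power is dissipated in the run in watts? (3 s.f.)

0.480 W

ρ = 2.52 μΩ·cm = 2.52×10^-8 Ω·m
Section 1: A_strand = π(2.5600e-03)² = 2.059e-05 m²; R₁ = ρL/(N·A_s) = (2.52×10^-8)(7.41)/(37×2.059e-05) = 2.451×10^-4 Ω
Section 2: A = 40.2 mm² = 4.020e-05 m²
R₂ = (2.52×10^-8)(7.85)/(4.020e-05) = 0.004921 Ω
R = R₁ + R₂ = 0.005166 Ω
P = I²R = (9.64)² × 0.005166 = 0.480 W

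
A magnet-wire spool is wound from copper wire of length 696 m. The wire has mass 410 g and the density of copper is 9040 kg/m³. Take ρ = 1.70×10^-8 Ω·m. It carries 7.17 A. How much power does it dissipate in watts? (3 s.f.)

9330 W

A = m/(density·L) = 0.41/(9040×696) = 6.5164e-08 m²
R = ρL/A = (1.70×10^-8)(696)/(6.5164e-08) = 181.6 Ω
P = I²R = (7.17)² × 181.6 = 9330 W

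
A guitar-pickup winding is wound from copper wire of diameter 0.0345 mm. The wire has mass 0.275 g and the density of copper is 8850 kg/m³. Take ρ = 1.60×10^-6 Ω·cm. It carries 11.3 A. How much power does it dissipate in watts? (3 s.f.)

ρ = 1.60×10^-6 Ω·cm = 1.60×10^-8 Ω·m
A = π(d/2)² = π(1.7250e-05 m)² = 9.3482e-10 m²
L = m/(density·A) = 2.750×10^-4/(8850×9.3482e-10) = 33.24 m
R = ρL/A = (1.60×10^-8)(33.24)/(9.3482e-10) = 568.9 Ω
P = I²R = (11.3)² × 568.9 = 72600 W

72600 W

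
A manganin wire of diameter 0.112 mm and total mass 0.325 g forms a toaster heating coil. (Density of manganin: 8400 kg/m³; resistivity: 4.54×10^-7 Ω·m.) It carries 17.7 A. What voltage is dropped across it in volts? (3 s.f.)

3200 V

A = π(d/2)² = π(5.6000e-05 m)² = 9.8520e-09 m²
L = m/(density·A) = 3.250×10^-4/(8400×9.8520e-09) = 3.927 m
R = ρL/A = (4.54×10^-7)(3.927)/(9.8520e-09) = 181 Ω
V = IR = 17.7 × 181 = 3200 V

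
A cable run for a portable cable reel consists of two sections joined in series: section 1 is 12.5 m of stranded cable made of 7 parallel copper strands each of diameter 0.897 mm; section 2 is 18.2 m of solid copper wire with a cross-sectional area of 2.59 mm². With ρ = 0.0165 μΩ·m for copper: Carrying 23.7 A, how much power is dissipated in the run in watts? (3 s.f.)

ρ = 0.0165 μΩ·m = 1.65×10^-8 Ω·m
Section 1: A_strand = π(4.4850e-04)² = 6.319e-07 m²; R₁ = ρL/(N·A_s) = (1.65×10^-8)(12.5)/(7×6.319e-07) = 0.04663 Ω
Section 2: A = 2.59 mm² = 2.590e-06 m²
R₂ = (1.65×10^-8)(18.2)/(2.590e-06) = 0.1159 Ω
R = R₁ + R₂ = 0.1626 Ω
P = I²R = (23.7)² × 0.1626 = 91.3 W

91.3 W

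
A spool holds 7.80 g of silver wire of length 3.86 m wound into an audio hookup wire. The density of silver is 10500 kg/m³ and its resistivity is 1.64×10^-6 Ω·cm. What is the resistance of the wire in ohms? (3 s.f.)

0.329 Ω

ρ = 1.64×10^-6 Ω·cm = 1.64×10^-8 Ω·m
A = m/(density·L) = 0.0078/(10500×3.86) = 1.9245e-07 m²
R = ρL/A = (1.64×10^-8)(3.86)/(1.9245e-07) = 0.329 Ω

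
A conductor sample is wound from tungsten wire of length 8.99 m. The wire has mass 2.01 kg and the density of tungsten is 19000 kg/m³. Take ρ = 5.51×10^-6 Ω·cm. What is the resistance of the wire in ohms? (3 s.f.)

0.0421 Ω

ρ = 5.51×10^-6 Ω·cm = 5.51×10^-8 Ω·m
A = m/(density·L) = 2.01/(19000×8.99) = 1.1767e-05 m²
R = ρL/A = (5.51×10^-8)(8.99)/(1.1767e-05) = 0.0421 Ω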